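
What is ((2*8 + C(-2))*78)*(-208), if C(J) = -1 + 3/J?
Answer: -219024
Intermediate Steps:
((2*8 + C(-2))*78)*(-208) = ((2*8 + (3 - 1*(-2))/(-2))*78)*(-208) = ((16 - (3 + 2)/2)*78)*(-208) = ((16 - ½*5)*78)*(-208) = ((16 - 5/2)*78)*(-208) = ((27/2)*78)*(-208) = 1053*(-208) = -219024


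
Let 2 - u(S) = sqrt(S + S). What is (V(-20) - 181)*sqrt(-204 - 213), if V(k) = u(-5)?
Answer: sqrt(4170) - 179*I*sqrt(417) ≈ 64.576 - 3655.3*I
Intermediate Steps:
u(S) = 2 - sqrt(2)*sqrt(S) (u(S) = 2 - sqrt(S + S) = 2 - sqrt(2*S) = 2 - sqrt(2)*sqrt(S))
V(k) = 2 - I*sqrt(10) (V(k) = 2 - sqrt(2)*sqrt(-5) = 2 - sqrt(2)*I*sqrt(5) = 2 - I*sqrt(10))
(V(-20) - 181)*sqrt(-204 - 213) = ((2 - I*sqrt(10)) - 181)*sqrt(-204 - 213) = (-179 - I*sqrt(10))*sqrt(-417) = (-179 - I*sqrt(10))*(I*sqrt(417)) = I*sqrt(417)*(-179 - I*sqrt(10))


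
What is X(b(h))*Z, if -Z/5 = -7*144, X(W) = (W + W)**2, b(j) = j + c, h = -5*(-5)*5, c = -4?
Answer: 295162560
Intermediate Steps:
h = 125 (h = 25*5 = 125)
b(j) = -4 + j (b(j) = j - 4 = -4 + j)
X(W) = 4*W**2 (X(W) = (2*W)**2 = 4*W**2)
Z = 5040 (Z = -(-35)*144 = -5*(-1008) = 5040)
X(b(h))*Z = (4*(-4 + 125)**2)*5040 = (4*121**2)*5040 = (4*14641)*5040 = 58564*5040 = 295162560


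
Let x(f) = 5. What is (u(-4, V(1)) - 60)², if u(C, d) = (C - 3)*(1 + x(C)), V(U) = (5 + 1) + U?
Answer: 10404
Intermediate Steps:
V(U) = 6 + U
u(C, d) = -18 + 6*C (u(C, d) = (C - 3)*(1 + 5) = (-3 + C)*6 = -18 + 6*C)
(u(-4, V(1)) - 60)² = ((-18 + 6*(-4)) - 60)² = ((-18 - 24) - 60)² = (-42 - 60)² = (-102)² = 10404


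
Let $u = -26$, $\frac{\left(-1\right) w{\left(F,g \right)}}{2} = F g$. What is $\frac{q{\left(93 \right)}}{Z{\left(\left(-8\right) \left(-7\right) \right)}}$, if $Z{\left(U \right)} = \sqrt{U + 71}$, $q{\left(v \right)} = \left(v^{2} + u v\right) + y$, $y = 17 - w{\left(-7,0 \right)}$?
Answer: $\frac{6248 \sqrt{127}}{127} \approx 554.42$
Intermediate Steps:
$w{\left(F,g \right)} = - 2 F g$
$y = 17$ ($y = 17 - \left(-2\right) \left(-7\right) 0 = 17 - 0 = 17 + 0 = 17$)
$q{\left(v \right)} = 17 + v^{2} - 26 v$ ($q{\left(v \right)} = \left(v^{2} - 26 v\right) + 17 = 17 + v^{2} - 26 v$)
$Z{\left(U \right)} = \sqrt{71 + U}$
$\frac{q{\left(93 \right)}}{Z{\left(\left(-8\right) \left(-7\right) \right)}} = \frac{17 + 93^{2} - 2418}{\sqrt{71 - -56}} = \frac{17 + 8649 - 2418}{\sqrt{71 + 56}} = \frac{6248}{\sqrt{127}} = 6248 \frac{\sqrt{127}}{127} = \frac{6248 \sqrt{127}}{127}$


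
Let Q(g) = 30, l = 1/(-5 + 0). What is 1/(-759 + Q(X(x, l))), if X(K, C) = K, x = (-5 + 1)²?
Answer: -1/729 ≈ -0.0013717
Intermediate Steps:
x = 16 (x = (-4)² = 16)
l = -⅕ (l = 1/(-5) = -⅕ ≈ -0.20000)
1/(-759 + Q(X(x, l))) = 1/(-759 + 30) = 1/(-729) = -1/729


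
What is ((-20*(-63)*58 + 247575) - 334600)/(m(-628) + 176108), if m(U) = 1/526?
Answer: -7335070/92632809 ≈ -0.079184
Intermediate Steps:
m(U) = 1/526
((-20*(-63)*58 + 247575) - 334600)/(m(-628) + 176108) = ((-20*(-63)*58 + 247575) - 334600)/(1/526 + 176108) = ((1260*58 + 247575) - 334600)/(92632809/526) = ((73080 + 247575) - 334600)*(526/92632809) = (320655 - 334600)*(526/92632809) = -13945*526/92632809 = -7335070/92632809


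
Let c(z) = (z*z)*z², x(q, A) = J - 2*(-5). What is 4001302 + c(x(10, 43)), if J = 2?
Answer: 4022038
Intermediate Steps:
x(q, A) = 12 (x(q, A) = 2 - 2*(-5) = 2 + 10 = 12)
c(z) = z⁴ (c(z) = z²*z² = z⁴)
4001302 + c(x(10, 43)) = 4001302 + 12⁴ = 4001302 + 20736 = 4022038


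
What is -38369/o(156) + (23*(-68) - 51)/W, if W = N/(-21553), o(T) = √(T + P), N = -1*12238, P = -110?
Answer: -34808095/12238 - 38369*√46/46 ≈ -8501.5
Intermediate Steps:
N = -12238
o(T) = √(-110 + T) (o(T) = √(T - 110) = √(-110 + T))
W = 12238/21553 (W = -12238/(-21553) = -12238*(-1/21553) = 12238/21553 ≈ 0.56781)
-38369/o(156) + (23*(-68) - 51)/W = -38369/√(-110 + 156) + (23*(-68) - 51)/(12238/21553) = -38369*√46/46 + (-1564 - 51)*(21553/12238) = -38369*√46/46 - 1615*21553/12238 = -38369*√46/46 - 34808095/12238 = -34808095/12238 - 38369*√46/46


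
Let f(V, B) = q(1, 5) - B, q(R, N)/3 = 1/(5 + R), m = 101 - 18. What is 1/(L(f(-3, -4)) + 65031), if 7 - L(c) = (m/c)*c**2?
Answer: 2/129329 ≈ 1.5464e-5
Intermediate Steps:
m = 83
q(R, N) = 3/(5 + R)
f(V, B) = 1/2 - B (f(V, B) = 3/(5 + 1) - B = 3/6 - B = 3*(1/6) - B = 1/2 - B)
L(c) = 7 - 83*c (L(c) = 7 - 83/c*c**2 = 7 - 83*c)
1/(L(f(-3, -4)) + 65031) = 1/((7 - 83*(1/2 - 1*(-4))) + 65031) = 1/((7 - 83*(1/2 + 4)) + 65031) = 1/((7 - 83*9/2) + 65031) = 1/((7 - 747/2) + 65031) = 1/(-733/2 + 65031) = 1/(129329/2) = 2/129329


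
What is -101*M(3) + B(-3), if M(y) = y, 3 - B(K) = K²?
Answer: -309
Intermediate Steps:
B(K) = 3 - K²
-101*M(3) + B(-3) = -101*3 + (3 - 1*(-3)²) = -303 + (3 - 1*9) = -303 + (3 - 9) = -303 - 6 = -309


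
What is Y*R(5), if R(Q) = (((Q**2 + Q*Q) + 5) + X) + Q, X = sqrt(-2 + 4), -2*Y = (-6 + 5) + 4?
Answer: -90 - 3*sqrt(2)/2 ≈ -92.121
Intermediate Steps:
Y = -3/2 (Y = -((-6 + 5) + 4)/2 = -(-1 + 4)/2 = -1/2*3 = -3/2 ≈ -1.5000)
X = sqrt(2) ≈ 1.4142
R(Q) = 5 + Q + sqrt(2) + 2*Q**2 (R(Q) = (((Q**2 + Q*Q) + 5) + sqrt(2)) + Q = (((Q**2 + Q**2) + 5) + sqrt(2)) + Q = ((2*Q**2 + 5) + sqrt(2)) + Q = ((5 + 2*Q**2) + sqrt(2)) + Q = (5 + sqrt(2) + 2*Q**2) + Q = 5 + Q + sqrt(2) + 2*Q**2)
Y*R(5) = -3*(5 + 5 + sqrt(2) + 2*5**2)/2 = -3*(5 + 5 + sqrt(2) + 2*25)/2 = -3*(5 + 5 + sqrt(2) + 50)/2 = -3*(60 + sqrt(2))/2 = -90 - 3*sqrt(2)/2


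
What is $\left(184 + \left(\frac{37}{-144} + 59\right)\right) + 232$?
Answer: $\frac{68363}{144} \approx 474.74$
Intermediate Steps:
$\left(184 + \left(\frac{37}{-144} + 59\right)\right) + 232 = \left(184 + \left(37 \left(- \frac{1}{144}\right) + 59\right)\right) + 232 = \left(184 + \left(- \frac{37}{144} + 59\right)\right) + 232 = \left(184 + \frac{8459}{144}\right) + 232 = \frac{34955}{144} + 232 = \frac{68363}{144}$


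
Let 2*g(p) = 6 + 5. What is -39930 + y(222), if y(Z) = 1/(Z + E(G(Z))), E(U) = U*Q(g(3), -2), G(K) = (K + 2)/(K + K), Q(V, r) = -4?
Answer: -975010629/24418 ≈ -39930.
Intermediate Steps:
g(p) = 11/2 (g(p) = (6 + 5)/2 = (½)*11 = 11/2)
G(K) = (2 + K)/(2*K) (G(K) = (2 + K)/((2*K)) = (2 + K)*(1/(2*K)) = (2 + K)/(2*K))
E(U) = -4*U (E(U) = U*(-4) = -4*U)
y(Z) = 1/(Z - 2*(2 + Z)/Z)
-39930 + y(222) = -39930 + 222/(-4 + 222² - 2*222) = -39930 + 222/(-4 + 49284 - 444) = -39930 + 222/48836 = -39930 + 222*(1/48836) = -39930 + 111/24418 = -975010629/24418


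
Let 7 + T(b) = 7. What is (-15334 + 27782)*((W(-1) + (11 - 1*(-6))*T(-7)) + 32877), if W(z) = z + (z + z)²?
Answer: 409290240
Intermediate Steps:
T(b) = 0 (T(b) = -7 + 7 = 0)
W(z) = z + 4*z² (W(z) = z + (2*z)² = z + 4*z²)
(-15334 + 27782)*((W(-1) + (11 - 1*(-6))*T(-7)) + 32877) = (-15334 + 27782)*((-(1 + 4*(-1)) + (11 - 1*(-6))*0) + 32877) = 12448*((-(1 - 4) + (11 + 6)*0) + 32877) = 12448*((-1*(-3) + 17*0) + 32877) = 12448*((3 + 0) + 32877) = 12448*(3 + 32877) = 12448*32880 = 409290240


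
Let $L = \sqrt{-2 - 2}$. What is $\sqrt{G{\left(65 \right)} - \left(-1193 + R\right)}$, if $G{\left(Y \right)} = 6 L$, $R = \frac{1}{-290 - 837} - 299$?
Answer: $\frac{\sqrt{38674155 + 311052 i}}{161} \approx 38.627 + 0.15533 i$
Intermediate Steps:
$L = 2 i$ ($L = \sqrt{-4} = 2 i \approx 2.0 i$)
$R = - \frac{336974}{1127}$ ($R = \frac{1}{-1127} - 299 = - \frac{1}{1127} - 299 = - \frac{336974}{1127} \approx -299.0$)
$G{\left(Y \right)} = 12 i$ ($G{\left(Y \right)} = 6 \cdot 2 i = 12 i$)
$\sqrt{G{\left(65 \right)} - \left(-1193 + R\right)} = \sqrt{12 i + \left(1193 - - \frac{336974}{1127}\right)} = \sqrt{12 i + \left(1193 + \frac{336974}{1127}\right)} = \sqrt{12 i + \frac{1681485}{1127}} = \sqrt{\frac{1681485}{1127} + 12 i}$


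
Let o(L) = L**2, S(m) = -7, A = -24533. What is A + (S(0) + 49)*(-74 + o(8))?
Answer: -24953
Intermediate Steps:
A + (S(0) + 49)*(-74 + o(8)) = -24533 + (-7 + 49)*(-74 + 8**2) = -24533 + 42*(-74 + 64) = -24533 + 42*(-10) = -24533 - 420 = -24953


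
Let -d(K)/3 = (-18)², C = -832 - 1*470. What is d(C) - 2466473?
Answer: -2467445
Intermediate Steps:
C = -1302 (C = -832 - 470 = -1302)
d(K) = -972 (d(K) = -3*(-18)² = -3*324 = -972)
d(C) - 2466473 = -972 - 2466473 = -2467445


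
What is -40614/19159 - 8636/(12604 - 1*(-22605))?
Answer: -227919350/96367033 ≈ -2.3651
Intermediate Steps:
-40614/19159 - 8636/(12604 - 1*(-22605)) = -40614*1/19159 - 8636/(12604 + 22605) = -5802/2737 - 8636/35209 = -227919350/96367033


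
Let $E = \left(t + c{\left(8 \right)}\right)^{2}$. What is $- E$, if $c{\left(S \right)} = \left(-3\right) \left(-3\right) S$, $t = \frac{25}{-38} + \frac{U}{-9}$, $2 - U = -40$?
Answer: $- \frac{57775201}{12996} \approx -4445.6$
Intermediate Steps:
$U = 42$ ($U = 2 - -40 = 2 + 40 = 42$)
$t = - \frac{607}{114}$ ($t = \frac{25}{-38} + \frac{42}{-9} = 25 \left(- \frac{1}{38}\right) + 42 \left(- \frac{1}{9}\right) = - \frac{25}{38} - \frac{14}{3} = - \frac{607}{114} \approx -5.3246$)
$c{\left(S \right)} = 9 S$
$E = \frac{57775201}{12996}$ ($E = \left(- \frac{607}{114} + 9 \cdot 8\right)^{2} = \left(- \frac{607}{114} + 72\right)^{2} = \left(\frac{7601}{114}\right)^{2} = \frac{57775201}{12996} \approx 4445.6$)
$- E = \left(-1\right) \frac{57775201}{12996} = - \frac{57775201}{12996}$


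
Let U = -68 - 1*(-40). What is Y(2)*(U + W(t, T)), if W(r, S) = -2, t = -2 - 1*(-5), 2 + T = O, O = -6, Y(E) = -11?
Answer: 330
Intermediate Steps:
U = -28 (U = -68 + 40 = -28)
T = -8 (T = -2 - 6 = -8)
t = 3 (t = -2 + 5 = 3)
Y(2)*(U + W(t, T)) = -11*(-28 - 2) = -11*(-30) = 330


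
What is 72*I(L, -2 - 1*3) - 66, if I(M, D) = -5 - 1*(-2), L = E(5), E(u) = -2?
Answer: -282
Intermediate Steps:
L = -2
I(M, D) = -3 (I(M, D) = -5 + 2 = -3)
72*I(L, -2 - 1*3) - 66 = 72*(-3) - 66 = -216 - 66 = -282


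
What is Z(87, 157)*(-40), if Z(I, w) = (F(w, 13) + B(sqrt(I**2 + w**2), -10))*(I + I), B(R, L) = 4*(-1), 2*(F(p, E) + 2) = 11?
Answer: 3480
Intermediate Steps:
F(p, E) = 7/2 (F(p, E) = -2 + (1/2)*11 = -2 + 11/2 = 7/2)
B(R, L) = -4
Z(I, w) = -I (Z(I, w) = (7/2 - 4)*(I + I) = -I)
Z(87, 157)*(-40) = -1*87*(-40) = -87*(-40) = 3480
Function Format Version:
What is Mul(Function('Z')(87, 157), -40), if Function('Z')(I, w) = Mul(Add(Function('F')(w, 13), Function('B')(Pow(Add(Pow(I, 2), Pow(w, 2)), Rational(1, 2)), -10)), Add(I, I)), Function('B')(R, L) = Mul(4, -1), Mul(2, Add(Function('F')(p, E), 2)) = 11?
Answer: 3480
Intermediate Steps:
Function('F')(p, E) = Rational(7, 2) (Function('F')(p, E) = Add(-2, Mul(Rational(1, 2), 11)) = Add(-2, Rational(11, 2)) = Rational(7, 2))
Function('B')(R, L) = -4
Function('Z')(I, w) = Mul(-1, I) (Function('Z')(I, w) = Mul(Add(Rational(7, 2), -4), Add(I, I)) = Mul(Rational(-1, 2), Mul(2, I)) = Mul(-1, I))
Mul(Function('Z')(87, 157), -40) = Mul(Mul(-1, 87), -40) = Mul(-87, -40) = 3480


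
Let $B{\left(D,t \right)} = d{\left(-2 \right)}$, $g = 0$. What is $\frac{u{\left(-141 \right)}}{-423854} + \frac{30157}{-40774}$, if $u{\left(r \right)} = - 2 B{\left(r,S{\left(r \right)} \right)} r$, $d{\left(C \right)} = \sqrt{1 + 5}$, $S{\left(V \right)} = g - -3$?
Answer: $- \frac{30157}{40774} - \frac{141 \sqrt{6}}{211927} \approx -0.74124$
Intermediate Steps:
$S{\left(V \right)} = 3$ ($S{\left(V \right)} = 0 - -3 = 0 + 3 = 3$)
$d{\left(C \right)} = \sqrt{6}$
$B{\left(D,t \right)} = \sqrt{6}$
$u{\left(r \right)} = - 2 r \sqrt{6}$ ($u{\left(r \right)} = - 2 \sqrt{6} r = - 2 r \sqrt{6}$)
$\frac{u{\left(-141 \right)}}{-423854} + \frac{30157}{-40774} = \frac{\left(-2\right) \left(-141\right) \sqrt{6}}{-423854} + \frac{30157}{-40774} = 282 \sqrt{6} \left(- \frac{1}{423854}\right) + 30157 \left(- \frac{1}{40774}\right) = - \frac{141 \sqrt{6}}{211927} - \frac{30157}{40774} = - \frac{30157}{40774} - \frac{141 \sqrt{6}}{211927}$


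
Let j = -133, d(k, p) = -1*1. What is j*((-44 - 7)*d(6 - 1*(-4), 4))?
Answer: -6783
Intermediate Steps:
d(k, p) = -1
j*((-44 - 7)*d(6 - 1*(-4), 4)) = -133*(-44 - 7)*(-1) = -(-6783)*(-1) = -133*51 = -6783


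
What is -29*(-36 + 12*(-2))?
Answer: 1740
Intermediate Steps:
-29*(-36 + 12*(-2)) = -29*(-36 - 24) = -29*(-60) = 1740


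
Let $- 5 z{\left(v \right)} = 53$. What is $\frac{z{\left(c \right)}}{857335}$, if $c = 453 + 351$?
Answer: $- \frac{53}{4286675} \approx -1.2364 \cdot 10^{-5}$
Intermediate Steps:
$c = 804$
$z{\left(v \right)} = - \frac{53}{5}$ ($z{\left(v \right)} = \left(- \frac{1}{5}\right) 53 = - \frac{53}{5}$)
$\frac{z{\left(c \right)}}{857335} = - \frac{53}{5 \cdot 857335} = \left(- \frac{53}{5}\right) \frac{1}{857335} = - \frac{53}{4286675}$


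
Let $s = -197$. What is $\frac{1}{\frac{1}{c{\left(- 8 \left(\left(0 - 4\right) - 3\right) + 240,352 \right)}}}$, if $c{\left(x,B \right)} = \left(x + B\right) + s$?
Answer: $451$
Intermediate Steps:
$c{\left(x,B \right)} = -197 + B + x$ ($c{\left(x,B \right)} = \left(x + B\right) - 197 = \left(B + x\right) - 197 = -197 + B + x$)
$\frac{1}{\frac{1}{c{\left(- 8 \left(\left(0 - 4\right) - 3\right) + 240,352 \right)}}} = \frac{1}{\frac{1}{-197 + 352 + \left(- 8 \left(\left(0 - 4\right) - 3\right) + 240\right)}} = \frac{1}{\frac{1}{-197 + 352 + \left(- 8 \left(-4 - 3\right) + 240\right)}} = \frac{1}{\frac{1}{-197 + 352 + \left(\left(-8\right) \left(-7\right) + 240\right)}} = \frac{1}{\frac{1}{-197 + 352 + \left(56 + 240\right)}} = \frac{1}{\frac{1}{-197 + 352 + 296}} = \frac{1}{\frac{1}{451}} = 451$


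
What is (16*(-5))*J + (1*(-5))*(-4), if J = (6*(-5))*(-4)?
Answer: -9580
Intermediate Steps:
J = 120 (J = -30*(-4) = 120)
(16*(-5))*J + (1*(-5))*(-4) = (16*(-5))*120 + (1*(-5))*(-4) = -80*120 - 5*(-4) = -9600 + 20 = -9580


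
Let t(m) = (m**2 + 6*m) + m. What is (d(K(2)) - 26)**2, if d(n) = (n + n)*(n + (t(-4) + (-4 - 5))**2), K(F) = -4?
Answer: 12404484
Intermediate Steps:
t(m) = m**2 + 7*m
d(n) = 2*n*(441 + n) (d(n) = (n + n)*(n + (-4*(7 - 4) + (-4 - 5))**2) = (2*n)*(n + (-4*3 - 9)**2) = (2*n)*(n + (-12 - 9)**2) = (2*n)*(n + (-21)**2) = (2*n)*(n + 441) = (2*n)*(441 + n) = 2*n*(441 + n))
(d(K(2)) - 26)**2 = (2*(-4)*(441 - 4) - 26)**2 = (2*(-4)*437 - 26)**2 = (-3496 - 26)**2 = (-3522)**2 = 12404484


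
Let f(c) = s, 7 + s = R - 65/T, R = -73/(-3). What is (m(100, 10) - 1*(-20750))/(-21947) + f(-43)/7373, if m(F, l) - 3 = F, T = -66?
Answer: -3373637077/3559935082 ≈ -0.94767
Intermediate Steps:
m(F, l) = 3 + F
R = 73/3 (R = -73*(-1/3) = 73/3 ≈ 24.333)
s = 403/22 (s = -7 + (73/3 - 65/(-66)) = -7 + (73/3 - 65*(-1/66)) = -7 + (73/3 + 65/66) = -7 + 557/22 = 403/22 ≈ 18.318)
f(c) = 403/22
(m(100, 10) - 1*(-20750))/(-21947) + f(-43)/7373 = ((3 + 100) - 1*(-20750))/(-21947) + (403/22)/7373 = (103 + 20750)*(-1/21947) + (403/22)*(1/7373) = 20853*(-1/21947) + 403/162206 = -20853/21947 + 403/162206 = -3373637077/3559935082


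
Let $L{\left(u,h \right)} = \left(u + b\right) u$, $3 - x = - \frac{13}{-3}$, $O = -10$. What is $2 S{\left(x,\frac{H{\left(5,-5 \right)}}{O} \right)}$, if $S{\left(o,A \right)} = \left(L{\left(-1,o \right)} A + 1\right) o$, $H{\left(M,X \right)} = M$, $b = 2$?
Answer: $-4$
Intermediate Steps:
$x = - \frac{4}{3}$ ($x = 3 - - \frac{13}{-3} = 3 - \left(-13\right) \left(- \frac{1}{3}\right) = 3 - \frac{13}{3} = - \frac{4}{3} \approx -1.3333$)
$L{\left(u,h \right)} = u \left(2 + u\right)$ ($L{\left(u,h \right)} = \left(u + 2\right) u = \left(2 + u\right) u = u \left(2 + u\right)$)
$S{\left(o,A \right)} = o \left(1 - A\right)$ ($S{\left(o,A \right)} = \left(- (2 - 1) A + 1\right) o = \left(\left(-1\right) 1 A + 1\right) o = \left(- A + 1\right) o = \left(1 - A\right) o = o \left(1 - A\right)$)
$2 S{\left(x,\frac{H{\left(5,-5 \right)}}{O} \right)} = 2 \left(- \frac{4 \left(1 - \frac{5}{-10}\right)}{3}\right) = 2 \left(- \frac{4 \left(1 - 5 \left(- \frac{1}{10}\right)\right)}{3}\right) = 2 \left(- \frac{4 \left(1 - - \frac{1}{2}\right)}{3}\right) = 2 \left(- \frac{4 \left(1 + \frac{1}{2}\right)}{3}\right) = 2 \left(\left(- \frac{4}{3}\right) \frac{3}{2}\right) = 2 \left(-2\right) = -4$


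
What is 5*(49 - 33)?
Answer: 80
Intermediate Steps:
5*(49 - 33) = 5*16 = 80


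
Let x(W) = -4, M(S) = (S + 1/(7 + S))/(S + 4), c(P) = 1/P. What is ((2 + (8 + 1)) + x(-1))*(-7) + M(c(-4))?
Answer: -19856/405 ≈ -49.027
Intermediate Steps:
c(P) = 1/P
M(S) = (S + 1/(7 + S))/(4 + S)
((2 + (8 + 1)) + x(-1))*(-7) + M(c(-4)) = ((2 + (8 + 1)) - 4)*(-7) + (1 + (1/(-4))² + 7/(-4))/(28 + (1/(-4))² + 11/(-4)) = ((2 + 9) - 4)*(-7) + (1 + (-¼)² + 7*(-¼))/(28 + (-¼)² + 11*(-¼)) = (11 - 4)*(-7) + (1 + 1/16 - 7/4)/(28 + 1/16 - 11/4) = 7*(-7) - 11/16/(405/16) = -49 + (16/405)*(-11/16) = -49 - 11/405 = -19856/405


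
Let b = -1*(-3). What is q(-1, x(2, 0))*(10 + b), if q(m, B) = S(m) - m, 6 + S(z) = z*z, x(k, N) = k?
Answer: -52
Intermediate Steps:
S(z) = -6 + z² (S(z) = -6 + z*z = -6 + z²)
b = 3
q(m, B) = -6 + m² - m (q(m, B) = (-6 + m²) - m = -6 + m² - m)
q(-1, x(2, 0))*(10 + b) = (-6 + (-1)² - 1*(-1))*(10 + 3) = (-6 + 1 + 1)*13 = -4*13 = -52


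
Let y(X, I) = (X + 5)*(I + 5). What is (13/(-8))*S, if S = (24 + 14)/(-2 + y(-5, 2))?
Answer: 247/8 ≈ 30.875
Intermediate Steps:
y(X, I) = (5 + I)*(5 + X) (y(X, I) = (5 + X)*(5 + I) = (5 + I)*(5 + X))
S = -19 (S = (24 + 14)/(-2 + (25 + 5*2 + 5*(-5) + 2*(-5))) = 38/(-2 + (25 + 10 - 25 - 10)) = 38/(-2 + 0) = 38/(-2) = 38*(-½) = -19)
(13/(-8))*S = (13/(-8))*(-19) = (13*(-⅛))*(-19) = -13/8*(-19) = 247/8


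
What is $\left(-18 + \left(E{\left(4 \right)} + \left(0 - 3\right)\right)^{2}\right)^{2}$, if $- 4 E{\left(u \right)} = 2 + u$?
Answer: $\frac{81}{16} \approx 5.0625$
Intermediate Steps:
$E{\left(u \right)} = - \frac{1}{2} - \frac{u}{4}$ ($E{\left(u \right)} = - \frac{2 + u}{4} = - \frac{1}{2} - \frac{u}{4}$)
$\left(-18 + \left(E{\left(4 \right)} + \left(0 - 3\right)\right)^{2}\right)^{2} = \left(-18 + \left(\left(- \frac{1}{2} - 1\right) + \left(0 - 3\right)\right)^{2}\right)^{2} = \left(-18 + \left(- \frac{3}{2} - 3\right)^{2}\right)^{2} = \left(-18 + \left(- \frac{9}{2}\right)^{2}\right)^{2} = \left(-18 + \frac{81}{4}\right)^{2} = \left(\frac{9}{4}\right)^{2} = \frac{81}{16}$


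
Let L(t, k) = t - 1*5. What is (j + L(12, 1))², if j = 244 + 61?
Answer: 97344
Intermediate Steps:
L(t, k) = -5 + t (L(t, k) = t - 5 = -5 + t)
j = 305
(j + L(12, 1))² = (305 + (-5 + 12))² = (305 + 7)² = 312² = 97344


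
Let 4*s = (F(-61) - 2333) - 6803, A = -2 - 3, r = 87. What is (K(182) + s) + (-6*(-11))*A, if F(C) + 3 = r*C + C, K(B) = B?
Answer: -15099/4 ≈ -3774.8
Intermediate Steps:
A = -5
F(C) = -3 + 88*C (F(C) = -3 + (87*C + C) = -3 + 88*C)
s = -14507/4 (s = (((-3 + 88*(-61)) - 2333) - 6803)/4 = (((-3 - 5368) - 2333) - 6803)/4 = ((-5371 - 2333) - 6803)/4 = (-7704 - 6803)/4 = (¼)*(-14507) = -14507/4 ≈ -3626.8)
(K(182) + s) + (-6*(-11))*A = (182 - 14507/4) - 6*(-11)*(-5) = -13779/4 + 66*(-5) = -13779/4 - 330 = -15099/4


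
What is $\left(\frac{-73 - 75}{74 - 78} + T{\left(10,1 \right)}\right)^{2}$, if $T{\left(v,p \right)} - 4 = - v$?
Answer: $961$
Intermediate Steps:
$T{\left(v,p \right)} = 4 - v$
$\left(\frac{-73 - 75}{74 - 78} + T{\left(10,1 \right)}\right)^{2} = \left(\frac{-73 - 75}{74 - 78} + \left(4 - 10\right)\right)^{2} = \left(- \frac{148}{-4} + \left(4 - 10\right)\right)^{2} = \left(\left(-148\right) \left(- \frac{1}{4}\right) - 6\right)^{2} = \left(37 - 6\right)^{2} = 31^{2} = 961$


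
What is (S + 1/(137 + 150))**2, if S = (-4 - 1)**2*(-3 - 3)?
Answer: 1853216401/82369 ≈ 22499.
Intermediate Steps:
S = -150 (S = (-5)**2*(-6) = 25*(-6) = -150)
(S + 1/(137 + 150))**2 = (-150 + 1/(137 + 150))**2 = (-150 + 1/287)**2 = (-43049/287)**2 = 1853216401/82369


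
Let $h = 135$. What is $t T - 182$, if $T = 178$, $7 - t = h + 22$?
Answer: $-26882$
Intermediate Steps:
$t = -150$ ($t = 7 - \left(135 + 22\right) = 7 - 157 = -150$)
$t T - 182 = \left(-150\right) 178 - 182 = -26700 - 182 = -26882$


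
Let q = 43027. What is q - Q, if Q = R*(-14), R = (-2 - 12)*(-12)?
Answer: 45379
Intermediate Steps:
R = 168 (R = -14*(-12) = 168)
Q = -2352 (Q = 168*(-14) = -2352)
q - Q = 43027 - 1*(-2352) = 43027 + 2352 = 45379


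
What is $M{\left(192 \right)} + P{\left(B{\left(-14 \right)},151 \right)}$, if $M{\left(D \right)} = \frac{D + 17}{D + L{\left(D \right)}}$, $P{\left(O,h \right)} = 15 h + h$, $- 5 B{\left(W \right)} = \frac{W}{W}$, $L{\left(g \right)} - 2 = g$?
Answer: $\frac{932785}{386} \approx 2416.5$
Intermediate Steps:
$L{\left(g \right)} = 2 + g$
$B{\left(W \right)} = - \frac{1}{5}$ ($B{\left(W \right)} = - \frac{W \frac{1}{W}}{5} = \left(- \frac{1}{5}\right) 1 = - \frac{1}{5}$)
$P{\left(O,h \right)} = 16 h$
$M{\left(D \right)} = \frac{17 + D}{2 + 2 D}$ ($M{\left(D \right)} = \frac{D + 17}{D + \left(2 + D\right)} = \frac{17 + D}{2 + 2 D}$)
$M{\left(192 \right)} + P{\left(B{\left(-14 \right)},151 \right)} = \frac{17 + 192}{2 \left(1 + 192\right)} + 16 \cdot 151 = \frac{1}{2} \cdot \frac{1}{193} \cdot 209 + 2416 = \frac{209}{386} + 2416 = \frac{932785}{386}$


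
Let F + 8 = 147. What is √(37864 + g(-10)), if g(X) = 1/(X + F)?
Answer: √630094953/129 ≈ 194.59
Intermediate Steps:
F = 139 (F = -8 + 147 = 139)
g(X) = 1/(139 + X) (g(X) = 1/(X + 139) = 1/(139 + X))
√(37864 + g(-10)) = √(37864 + 1/(139 - 10)) = √(37864 + 1/129) = √(4884457/129) = √630094953/129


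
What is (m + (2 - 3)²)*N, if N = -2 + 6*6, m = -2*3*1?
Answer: -170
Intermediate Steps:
m = -6 (m = -6*1 = -6)
N = 34 (N = -2 + 36 = 34)
(m + (2 - 3)²)*N = (-6 + (2 - 3)²)*34 = (-6 + (-1)²)*34 = (-6 + 1)*34 = -5*34 = -170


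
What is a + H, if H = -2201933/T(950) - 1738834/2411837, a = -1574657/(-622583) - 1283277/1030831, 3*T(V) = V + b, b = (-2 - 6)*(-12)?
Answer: -10223963542814738988066119/1619065304703295362446 ≈ -6314.7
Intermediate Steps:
b = 96 (b = -8*(-12) = 96)
T(V) = 32 + V/3 (T(V) = (V + 96)/3 = (96 + V)/3 = 32 + V/3)
a = 824258805476/641777856473 (a = -1574657*(-1/622583) - 1283277*1/1030831 = 1574657/622583 - 1283277/1030831 = 824258805476/641777856473 ≈ 1.2843)
H = -15933929263127/2522781502 (H = -2201933/(32 + (1/3)*950) - 1738834/2411837 = -2201933/(32 + 950/3) - 1738834*1/2411837 = -2201933/1046/3 - 1738834/2411837 = -2201933*3/1046 - 1738834/2411837 = -6605799/1046 - 1738834/2411837 = -15933929263127/2522781502 ≈ -6316.0)
a + H = 824258805476/641777856473 - 15933929263127/2522781502 = -10223963542814738988066119/1619065304703295362446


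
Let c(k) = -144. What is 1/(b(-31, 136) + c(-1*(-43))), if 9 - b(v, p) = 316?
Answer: -1/451 ≈ -0.0022173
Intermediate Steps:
b(v, p) = -307 (b(v, p) = 9 - 1*316 = 9 - 316 = -307)
1/(b(-31, 136) + c(-1*(-43))) = 1/(-307 - 144) = 1/(-451) = -1/451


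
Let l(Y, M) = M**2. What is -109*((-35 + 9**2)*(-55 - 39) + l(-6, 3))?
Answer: 470335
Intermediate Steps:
-109*((-35 + 9**2)*(-55 - 39) + l(-6, 3)) = -109*((-35 + 9**2)*(-55 - 39) + 3**2) = -109*((-35 + 81)*(-94) + 9) = -109*(46*(-94) + 9) = -109*(-4324 + 9) = -109*(-4315) = 470335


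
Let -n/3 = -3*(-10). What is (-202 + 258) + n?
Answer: -34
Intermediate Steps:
n = -90 (n = -(-9)*(-10) = -3*30 = -90)
(-202 + 258) + n = (-202 + 258) - 90 = 56 - 90 = -34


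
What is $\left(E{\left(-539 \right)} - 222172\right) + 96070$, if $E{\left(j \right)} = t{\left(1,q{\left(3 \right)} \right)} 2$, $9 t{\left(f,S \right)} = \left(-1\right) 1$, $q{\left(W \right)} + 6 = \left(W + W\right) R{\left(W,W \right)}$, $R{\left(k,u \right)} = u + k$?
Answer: $- \frac{1134920}{9} \approx -1.261 \cdot 10^{5}$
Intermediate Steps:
$R{\left(k,u \right)} = k + u$
$q{\left(W \right)} = -6 + 4 W^{2}$ ($q{\left(W \right)} = -6 + \left(W + W\right) \left(W + W\right) = -6 + 2 W 2 W = -6 + 4 W^{2}$)
$t{\left(f,S \right)} = - \frac{1}{9}$ ($t{\left(f,S \right)} = \frac{\left(-1\right) 1}{9} = \frac{1}{9} \left(-1\right) = - \frac{1}{9}$)
$E{\left(j \right)} = - \frac{2}{9}$ ($E{\left(j \right)} = \left(- \frac{1}{9}\right) 2 = - \frac{2}{9}$)
$\left(E{\left(-539 \right)} - 222172\right) + 96070 = \left(- \frac{2}{9} - 222172\right) + 96070 = - \frac{1999550}{9} + 96070 = - \frac{1134920}{9}$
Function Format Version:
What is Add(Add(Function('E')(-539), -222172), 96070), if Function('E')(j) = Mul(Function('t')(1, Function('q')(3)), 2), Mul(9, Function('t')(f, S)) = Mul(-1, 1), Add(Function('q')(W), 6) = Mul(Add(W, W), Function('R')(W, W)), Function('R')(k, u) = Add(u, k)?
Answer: Rational(-1134920, 9) ≈ -1.2610e+5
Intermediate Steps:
Function('R')(k, u) = Add(k, u)
Function('q')(W) = Add(-6, Mul(4, Pow(W, 2))) (Function('q')(W) = Add(-6, Mul(Add(W, W), Add(W, W))) = Add(-6, Mul(Mul(2, W), Mul(2, W))) = Add(-6, Mul(4, Pow(W, 2))))
Function('t')(f, S) = Rational(-1, 9) (Function('t')(f, S) = Mul(Rational(1, 9), Mul(-1, 1)) = Mul(Rational(1, 9), -1) = Rational(-1, 9))
Function('E')(j) = Rational(-2, 9) (Function('E')(j) = Mul(Rational(-1, 9), 2) = Rational(-2, 9))
Add(Add(Function('E')(-539), -222172), 96070) = Add(Add(Rational(-2, 9), -222172), 96070) = Add(Rational(-1999550, 9), 96070) = Rational(-1134920, 9)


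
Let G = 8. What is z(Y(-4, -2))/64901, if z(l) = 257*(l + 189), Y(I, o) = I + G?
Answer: 49601/64901 ≈ 0.76426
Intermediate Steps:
Y(I, o) = 8 + I (Y(I, o) = I + 8 = 8 + I)
z(l) = 48573 + 257*l (z(l) = 257*(189 + l) = 48573 + 257*l)
z(Y(-4, -2))/64901 = (48573 + 257*(8 - 4))/64901 = (48573 + 257*4)*(1/64901) = (48573 + 1028)*(1/64901) = 49601*(1/64901) = 49601/64901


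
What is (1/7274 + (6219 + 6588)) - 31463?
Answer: -135703743/7274 ≈ -18656.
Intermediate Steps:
(1/7274 + (6219 + 6588)) - 31463 = (1/7274 + 12807) - 31463 = 93158119/7274 - 31463 = -135703743/7274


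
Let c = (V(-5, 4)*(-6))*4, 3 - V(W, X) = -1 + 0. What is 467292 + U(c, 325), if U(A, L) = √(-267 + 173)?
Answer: 467292 + I*√94 ≈ 4.6729e+5 + 9.6954*I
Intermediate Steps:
V(W, X) = 4 (V(W, X) = 3 - (-1 + 0) = 3 - 1*(-1) = 3 + 1 = 4)
c = -96 (c = (4*(-6))*4 = -24*4 = -96)
U(A, L) = I*√94 (U(A, L) = √(-94) = I*√94)
467292 + U(c, 325) = 467292 + I*√94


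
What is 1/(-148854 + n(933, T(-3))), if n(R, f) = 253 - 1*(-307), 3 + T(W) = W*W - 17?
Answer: -1/148294 ≈ -6.7434e-6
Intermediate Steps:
T(W) = -20 + W² (T(W) = -3 + (W*W - 17) = -3 + (W² - 17) = -3 + (-17 + W²) = -20 + W²)
n(R, f) = 560 (n(R, f) = 253 + 307 = 560)
1/(-148854 + n(933, T(-3))) = 1/(-148854 + 560) = 1/(-148294) = -1/148294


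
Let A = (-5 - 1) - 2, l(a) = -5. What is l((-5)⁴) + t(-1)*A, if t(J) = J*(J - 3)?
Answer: -37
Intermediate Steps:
t(J) = J*(-3 + J)
A = -8 (A = -6 - 2 = -8)
l((-5)⁴) + t(-1)*A = -5 - (-3 - 1)*(-8) = -5 - 1*(-4)*(-8) = -5 + 4*(-8) = -5 - 32 = -37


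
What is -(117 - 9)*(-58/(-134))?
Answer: -3132/67 ≈ -46.746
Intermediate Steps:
-(117 - 9)*(-58/(-134)) = -108*(-58*(-1/134)) = -108*29/67 = -1*3132/67 = -3132/67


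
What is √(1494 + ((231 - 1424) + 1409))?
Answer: 3*√190 ≈ 41.352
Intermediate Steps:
√(1494 + ((231 - 1424) + 1409)) = √(1494 + (-1193 + 1409)) = √(1494 + 216) = √1710 = 3*√190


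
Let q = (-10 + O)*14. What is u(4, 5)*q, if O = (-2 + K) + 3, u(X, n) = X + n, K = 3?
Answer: -756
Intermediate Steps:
O = 4 (O = (-2 + 3) + 3 = 1 + 3 = 4)
q = -84 (q = (-10 + 4)*14 = -6*14 = -84)
u(4, 5)*q = (4 + 5)*(-84) = 9*(-84) = -756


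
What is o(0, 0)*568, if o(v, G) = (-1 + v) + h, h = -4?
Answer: -2840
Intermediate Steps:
o(v, G) = -5 + v (o(v, G) = (-1 + v) - 4 = -5 + v)
o(0, 0)*568 = (-5 + 0)*568 = -5*568 = -2840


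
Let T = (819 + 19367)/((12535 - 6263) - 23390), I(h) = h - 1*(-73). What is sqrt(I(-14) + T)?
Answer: 2*sqrt(117659622)/2853 ≈ 7.6040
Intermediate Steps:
I(h) = 73 + h (I(h) = h + 73 = 73 + h)
T = -10093/8559 (T = 20186/(6272 - 23390) = 20186/(-17118) = 20186*(-1/17118) = -10093/8559 ≈ -1.1792)
sqrt(I(-14) + T) = sqrt((73 - 14) - 10093/8559) = sqrt(59 - 10093/8559) = sqrt(494888/8559) = 2*sqrt(117659622)/2853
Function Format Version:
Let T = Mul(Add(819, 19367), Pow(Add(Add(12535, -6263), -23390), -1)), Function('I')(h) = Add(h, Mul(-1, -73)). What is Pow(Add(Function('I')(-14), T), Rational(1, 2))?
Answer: Mul(Rational(2, 2853), Pow(117659622, Rational(1, 2))) ≈ 7.6040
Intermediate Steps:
Function('I')(h) = Add(73, h) (Function('I')(h) = Add(h, 73) = Add(73, h))
T = Rational(-10093, 8559) (T = Mul(20186, Pow(Add(6272, -23390), -1)) = Mul(20186, Pow(-17118, -1)) = Mul(20186, Rational(-1, 17118)) = Rational(-10093, 8559) ≈ -1.1792)
Pow(Add(Function('I')(-14), T), Rational(1, 2)) = Pow(Add(Add(73, -14), Rational(-10093, 8559)), Rational(1, 2)) = Pow(Add(59, Rational(-10093, 8559)), Rational(1, 2)) = Pow(Rational(494888, 8559), Rational(1, 2)) = Mul(Rational(2, 2853), Pow(117659622, Rational(1, 2)))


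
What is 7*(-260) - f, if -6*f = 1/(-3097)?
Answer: -33819241/18582 ≈ -1820.0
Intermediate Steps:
f = 1/18582 (f = -1/6/(-3097) = -1/6*(-1/3097) = 1/18582 ≈ 5.3816e-5)
7*(-260) - f = 7*(-260) - 1*1/18582 = -1820 - 1/18582 = -33819241/18582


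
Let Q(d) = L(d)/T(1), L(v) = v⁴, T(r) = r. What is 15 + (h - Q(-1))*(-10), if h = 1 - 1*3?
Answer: 45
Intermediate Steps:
h = -2 (h = 1 - 3 = -2)
Q(d) = d⁴ (Q(d) = d⁴/1 = d⁴*1 = d⁴)
15 + (h - Q(-1))*(-10) = 15 + (-2 - 1*(-1)⁴)*(-10) = 15 + (-2 - 1*1)*(-10) = 15 + (-2 - 1)*(-10) = 15 - 3*(-10) = 15 + 30 = 45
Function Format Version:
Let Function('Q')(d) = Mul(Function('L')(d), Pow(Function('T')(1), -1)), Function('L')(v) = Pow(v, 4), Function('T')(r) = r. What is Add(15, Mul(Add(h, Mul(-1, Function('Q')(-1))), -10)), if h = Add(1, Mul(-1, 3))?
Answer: 45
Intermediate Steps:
h = -2 (h = Add(1, -3) = -2)
Function('Q')(d) = Pow(d, 4) (Function('Q')(d) = Mul(Pow(d, 4), Pow(1, -1)) = Mul(Pow(d, 4), 1) = Pow(d, 4))
Add(15, Mul(Add(h, Mul(-1, Function('Q')(-1))), -10)) = Add(15, Mul(Add(-2, Mul(-1, Pow(-1, 4))), -10)) = Add(15, Mul(Add(-2, Mul(-1, 1)), -10)) = Add(15, Mul(Add(-2, -1), -10)) = Add(15, Mul(-3, -10)) = Add(15, 30) = 45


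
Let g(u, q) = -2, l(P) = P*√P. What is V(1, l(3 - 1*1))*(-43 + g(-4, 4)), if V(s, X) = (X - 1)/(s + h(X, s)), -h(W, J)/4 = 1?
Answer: -15 + 30*√2 ≈ 27.426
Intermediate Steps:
h(W, J) = -4 (h(W, J) = -4*1 = -4)
l(P) = P^(3/2)
V(s, X) = (-1 + X)/(-4 + s) (V(s, X) = (X - 1)/(s - 4) = (-1 + X)/(-4 + s))
V(1, l(3 - 1*1))*(-43 + g(-4, 4)) = ((-1 + (3 - 1*1)^(3/2))/(-4 + 1))*(-43 - 2) = ((-1 + (3 - 1)^(3/2))/(-3))*(-45) = -(-1 + 2^(3/2))/3*(-45) = -(-1 + 2*√2)/3*(-45) = (⅓ - 2*√2/3)*(-45) = -15 + 30*√2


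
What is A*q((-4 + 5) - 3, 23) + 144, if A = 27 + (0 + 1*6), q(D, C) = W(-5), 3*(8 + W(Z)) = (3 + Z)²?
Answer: -76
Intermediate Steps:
W(Z) = -8 + (3 + Z)²/3
q(D, C) = -20/3 (q(D, C) = -8 + (3 - 5)²/3 = -8 + (⅓)*(-2)² = -8 + (⅓)*4 = -8 + 4/3 = -20/3)
A = 33 (A = 27 + (0 + 6) = 27 + 6 = 33)
A*q((-4 + 5) - 3, 23) + 144 = 33*(-20/3) + 144 = -220 + 144 = -76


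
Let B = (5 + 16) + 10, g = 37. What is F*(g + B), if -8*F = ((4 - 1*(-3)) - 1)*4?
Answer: -204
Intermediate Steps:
F = -3 (F = -((4 - 1*(-3)) - 1)*4/8 = -((4 + 3) - 1)*4/8 = -(7 - 1)*4/8 = -3*4/4 = -1/8*24 = -3)
B = 31 (B = 21 + 10 = 31)
F*(g + B) = -3*(37 + 31) = -3*68 = -204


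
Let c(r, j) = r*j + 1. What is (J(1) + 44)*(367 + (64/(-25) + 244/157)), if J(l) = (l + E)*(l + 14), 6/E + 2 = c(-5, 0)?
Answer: -44532337/3925 ≈ -11346.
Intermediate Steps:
c(r, j) = 1 + j*r (c(r, j) = j*r + 1 = 1 + j*r)
E = -6 (E = 6/(-2 + (1 + 0*(-5))) = 6/(-2 + (1 + 0)) = 6/(-2 + 1) = 6/(-1) = 6*(-1) = -6)
J(l) = (-6 + l)*(14 + l) (J(l) = (l - 6)*(l + 14) = (-6 + l)*(14 + l))
(J(1) + 44)*(367 + (64/(-25) + 244/157)) = ((-84 + 1² + 8*1) + 44)*(367 + (64/(-25) + 244/157)) = ((-84 + 1 + 8) + 44)*(367 + (64*(-1/25) + 244*(1/157))) = (-75 + 44)*(367 + (-64/25 + 244/157)) = -31*(367 - 3948/3925) = -31*1436527/3925 = -44532337/3925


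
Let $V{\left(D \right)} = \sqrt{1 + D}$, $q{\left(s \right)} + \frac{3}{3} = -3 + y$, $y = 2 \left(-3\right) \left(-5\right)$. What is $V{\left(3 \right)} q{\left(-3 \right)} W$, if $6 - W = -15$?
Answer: $1092$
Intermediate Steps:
$W = 21$ ($W = 6 - -15 = 6 + 15 = 21$)
$y = 30$ ($y = \left(-6\right) \left(-5\right) = 30$)
$q{\left(s \right)} = 26$ ($q{\left(s \right)} = -1 + \left(-3 + 30\right) = -1 + 27 = 26$)
$V{\left(3 \right)} q{\left(-3 \right)} W = \sqrt{1 + 3} \cdot 26 \cdot 21 = \sqrt{4} \cdot 26 \cdot 21 = 2 \cdot 26 \cdot 21 = 52 \cdot 21 = 1092$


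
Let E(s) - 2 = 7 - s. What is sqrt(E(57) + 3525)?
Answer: sqrt(3477) ≈ 58.966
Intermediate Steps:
E(s) = 9 - s (E(s) = 2 + (7 - s) = 9 - s)
sqrt(E(57) + 3525) = sqrt((9 - 1*57) + 3525) = sqrt((9 - 57) + 3525) = sqrt(-48 + 3525) = sqrt(3477)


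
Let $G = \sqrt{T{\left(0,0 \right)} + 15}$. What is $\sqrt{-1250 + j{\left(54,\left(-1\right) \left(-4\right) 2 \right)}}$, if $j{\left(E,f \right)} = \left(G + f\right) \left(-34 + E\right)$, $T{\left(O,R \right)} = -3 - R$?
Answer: $\sqrt{-1090 + 40 \sqrt{3}} \approx 31.949 i$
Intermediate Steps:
$G = 2 \sqrt{3}$ ($G = \sqrt{\left(-3 - 0\right) + 15} = \sqrt{\left(-3 + 0\right) + 15} = \sqrt{-3 + 15} = \sqrt{12} = 2 \sqrt{3} \approx 3.4641$)
$j{\left(E,f \right)} = \left(-34 + E\right) \left(f + 2 \sqrt{3}\right)$ ($j{\left(E,f \right)} = \left(2 \sqrt{3} + f\right) \left(-34 + E\right) = \left(f + 2 \sqrt{3}\right) \left(-34 + E\right) = \left(-34 + E\right) \left(f + 2 \sqrt{3}\right)$)
$\sqrt{-1250 + j{\left(54,\left(-1\right) \left(-4\right) 2 \right)}} = \sqrt{-1250 + \left(- 68 \sqrt{3} - 34 \left(-1\right) \left(-4\right) 2 + 54 \left(-1\right) \left(-4\right) 2 + 2 \cdot 54 \sqrt{3}\right)} = \sqrt{-1250 + \left(- 68 \sqrt{3} - 34 \cdot 4 \cdot 2 + 54 \cdot 4 \cdot 2 + 108 \sqrt{3}\right)} = \sqrt{-1250 + \left(- 68 \sqrt{3} - 272 + 54 \cdot 8 + 108 \sqrt{3}\right)} = \sqrt{-1250 + \left(- 68 \sqrt{3} - 272 + 432 + 108 \sqrt{3}\right)} = \sqrt{-1250 + \left(160 + 40 \sqrt{3}\right)} = \sqrt{-1090 + 40 \sqrt{3}}$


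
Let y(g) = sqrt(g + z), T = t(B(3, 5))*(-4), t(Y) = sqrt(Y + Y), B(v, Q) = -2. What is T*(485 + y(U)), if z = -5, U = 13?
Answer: I*(-3880 - 16*sqrt(2)) ≈ -3902.6*I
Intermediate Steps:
t(Y) = sqrt(2)*sqrt(Y) (t(Y) = sqrt(2*Y) = sqrt(2)*sqrt(Y))
T = -8*I (T = (sqrt(2)*sqrt(-2))*(-4) = (sqrt(2)*(I*sqrt(2)))*(-4) = (2*I)*(-4) = -8*I ≈ -8.0*I)
y(g) = sqrt(-5 + g) (y(g) = sqrt(g - 5) = sqrt(-5 + g))
T*(485 + y(U)) = (-8*I)*(485 + sqrt(-5 + 13)) = (-8*I)*(485 + sqrt(8)) = (-8*I)*(485 + 2*sqrt(2)) = -8*I*(485 + 2*sqrt(2))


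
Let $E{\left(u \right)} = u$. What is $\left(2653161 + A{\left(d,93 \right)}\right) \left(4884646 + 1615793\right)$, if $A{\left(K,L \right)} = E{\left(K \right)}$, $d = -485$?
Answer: $17243558524764$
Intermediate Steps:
$A{\left(K,L \right)} = K$
$\left(2653161 + A{\left(d,93 \right)}\right) \left(4884646 + 1615793\right) = \left(2653161 - 485\right) \left(4884646 + 1615793\right) = 2652676 \cdot 6500439 = 17243558524764$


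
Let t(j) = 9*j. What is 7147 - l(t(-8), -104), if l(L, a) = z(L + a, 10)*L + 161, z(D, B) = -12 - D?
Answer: 18794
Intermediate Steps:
l(L, a) = 161 + L*(-12 - L - a) (l(L, a) = (-12 - (L + a))*L + 161 = (-12 + (-L - a))*L + 161 = (-12 - L - a)*L + 161 = L*(-12 - L - a) + 161 = 161 + L*(-12 - L - a))
7147 - l(t(-8), -104) = 7147 - (161 - 9*(-8)*(12 + 9*(-8) - 104)) = 7147 - (161 - 1*(-72)*(12 - 72 - 104)) = 7147 - (161 - 1*(-72)*(-164)) = 7147 - (161 - 11808) = 7147 - 1*(-11647) = 7147 + 11647 = 18794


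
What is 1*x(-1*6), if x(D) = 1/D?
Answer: -⅙ ≈ -0.16667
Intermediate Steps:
x(D) = 1/D
1*x(-1*6) = 1/(-1*6) = 1/(-6) = 1*(-⅙) = -⅙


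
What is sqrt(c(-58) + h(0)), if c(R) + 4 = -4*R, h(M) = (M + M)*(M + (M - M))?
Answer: 2*sqrt(57) ≈ 15.100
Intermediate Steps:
h(M) = 2*M**2 (h(M) = (2*M)*(M + 0) = (2*M)*M = 2*M**2)
c(R) = -4 - 4*R
sqrt(c(-58) + h(0)) = sqrt((-4 - 4*(-58)) + 2*0**2) = sqrt((-4 + 232) + 2*0) = sqrt(228 + 0) = sqrt(228) = 2*sqrt(57)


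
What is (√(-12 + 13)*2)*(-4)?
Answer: -8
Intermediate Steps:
(√(-12 + 13)*2)*(-4) = (√1*2)*(-4) = (1*2)*(-4) = 2*(-4) = -8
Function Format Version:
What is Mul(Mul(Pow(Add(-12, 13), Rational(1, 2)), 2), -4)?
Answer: -8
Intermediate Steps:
Mul(Mul(Pow(Add(-12, 13), Rational(1, 2)), 2), -4) = Mul(Mul(Pow(1, Rational(1, 2)), 2), -4) = Mul(Mul(1, 2), -4) = Mul(2, -4) = -8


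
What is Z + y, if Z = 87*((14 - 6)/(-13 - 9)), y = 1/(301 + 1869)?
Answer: -755149/23870 ≈ -31.636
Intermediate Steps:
y = 1/2170 ≈ 0.00046083
Z = -348/11 (Z = 87*(8/(-22)) = 87*(8*(-1/22)) = 87*(-4/11) = -348/11 ≈ -31.636)
Z + y = -348/11 + 1/2170 = -755149/23870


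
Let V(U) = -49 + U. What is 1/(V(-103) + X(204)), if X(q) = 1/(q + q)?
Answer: -408/62015 ≈ -0.0065791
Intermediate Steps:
X(q) = 1/(2*q)
1/(V(-103) + X(204)) = 1/((-49 - 103) + (½)/204) = 1/(-152 + (½)*(1/204)) = 1/(-152 + 1/408) = 1/(-62015/408) = -408/62015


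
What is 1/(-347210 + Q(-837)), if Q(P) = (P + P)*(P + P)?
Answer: 1/2455066 ≈ 4.0732e-7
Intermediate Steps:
Q(P) = 4*P² (Q(P) = (2*P)*(2*P) = 4*P²)
1/(-347210 + Q(-837)) = 1/(-347210 + 4*(-837)²) = 1/(-347210 + 4*700569) = 1/(-347210 + 2802276) = 1/2455066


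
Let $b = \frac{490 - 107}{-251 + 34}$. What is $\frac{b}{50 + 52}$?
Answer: $- \frac{383}{22134} \approx -0.017304$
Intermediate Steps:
$b = - \frac{383}{217}$ ($b = \frac{383}{-217} = 383 \left(- \frac{1}{217}\right) = - \frac{383}{217} \approx -1.765$)
$\frac{b}{50 + 52} = \frac{1}{50 + 52} \left(- \frac{383}{217}\right) = \frac{1}{102} \left(- \frac{383}{217}\right) = - \frac{383}{22134}$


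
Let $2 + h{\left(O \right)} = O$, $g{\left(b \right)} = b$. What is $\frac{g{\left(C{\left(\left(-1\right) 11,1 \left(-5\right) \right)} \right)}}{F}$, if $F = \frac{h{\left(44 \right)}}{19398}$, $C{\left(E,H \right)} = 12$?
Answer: $\frac{38796}{7} \approx 5542.3$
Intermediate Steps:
$h{\left(O \right)} = -2 + O$
$F = \frac{7}{3233}$ ($F = \frac{-2 + 44}{19398} = 42 \cdot \frac{1}{19398} = \frac{7}{3233} \approx 0.0021652$)
$\frac{g{\left(C{\left(\left(-1\right) 11,1 \left(-5\right) \right)} \right)}}{F} = \frac{12}{\frac{7}{3233}} = 12 \cdot \frac{3233}{7} = \frac{38796}{7}$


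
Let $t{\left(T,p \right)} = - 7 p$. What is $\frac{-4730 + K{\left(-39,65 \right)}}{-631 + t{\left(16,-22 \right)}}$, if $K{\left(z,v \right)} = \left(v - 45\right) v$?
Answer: $\frac{3430}{477} \approx 7.1908$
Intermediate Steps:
$K{\left(z,v \right)} = v \left(-45 + v\right)$ ($K{\left(z,v \right)} = \left(-45 + v\right) v = v \left(-45 + v\right)$)
$\frac{-4730 + K{\left(-39,65 \right)}}{-631 + t{\left(16,-22 \right)}} = \frac{-4730 + 65 \left(-45 + 65\right)}{-631 - -154} = \frac{-4730 + 65 \cdot 20}{-631 + 154} = \frac{-4730 + 1300}{-477} = \left(-3430\right) \left(- \frac{1}{477}\right) = \frac{3430}{477}$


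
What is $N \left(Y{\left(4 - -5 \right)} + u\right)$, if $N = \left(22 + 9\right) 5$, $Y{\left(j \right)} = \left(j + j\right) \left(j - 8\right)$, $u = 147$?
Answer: $25575$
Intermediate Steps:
$Y{\left(j \right)} = 2 j \left(-8 + j\right)$
$N = 155$ ($N = 31 \cdot 5 = 155$)
$N \left(Y{\left(4 - -5 \right)} + u\right) = 155 \left(2 \left(4 - -5\right) \left(-8 + \left(4 - -5\right)\right) + 147\right) = 155 \left(2 \left(4 + 5\right) \left(-8 + \left(4 + 5\right)\right) + 147\right) = 155 \left(2 \cdot 9 \left(-8 + 9\right) + 147\right) = 155 \left(2 \cdot 9 \cdot 1 + 147\right) = 155 \left(18 + 147\right) = 155 \cdot 165 = 25575$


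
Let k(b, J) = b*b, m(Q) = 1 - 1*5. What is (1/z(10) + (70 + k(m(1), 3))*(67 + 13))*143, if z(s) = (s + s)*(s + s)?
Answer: 393536143/400 ≈ 9.8384e+5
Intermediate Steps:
m(Q) = -4 (m(Q) = 1 - 5 = -4)
k(b, J) = b**2
z(s) = 4*s**2 (z(s) = (2*s)*(2*s) = 4*s**2)
(1/z(10) + (70 + k(m(1), 3))*(67 + 13))*143 = (1/(4*10**2) + (70 + (-4)**2)*(67 + 13))*143 = (1/(4*100) + (70 + 16)*80)*143 = (1/400 + 86*80)*143 = (1/400 + 6880)*143 = (2752001/400)*143 = 393536143/400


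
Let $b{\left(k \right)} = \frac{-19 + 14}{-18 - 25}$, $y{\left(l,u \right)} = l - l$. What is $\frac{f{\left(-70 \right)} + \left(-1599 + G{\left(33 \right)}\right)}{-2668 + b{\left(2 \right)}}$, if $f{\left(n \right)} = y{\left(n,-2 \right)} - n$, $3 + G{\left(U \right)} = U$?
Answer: $\frac{64457}{114719} \approx 0.56187$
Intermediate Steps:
$y{\left(l,u \right)} = 0$
$G{\left(U \right)} = -3 + U$
$f{\left(n \right)} = - n$ ($f{\left(n \right)} = 0 - n = - n$)
$b{\left(k \right)} = \frac{5}{43}$ ($b{\left(k \right)} = - \frac{5}{-43} = \left(-5\right) \left(- \frac{1}{43}\right) = \frac{5}{43}$)
$\frac{f{\left(-70 \right)} + \left(-1599 + G{\left(33 \right)}\right)}{-2668 + b{\left(2 \right)}} = \frac{\left(-1\right) \left(-70\right) + \left(-1599 + \left(-3 + 33\right)\right)}{-2668 + \frac{5}{43}} = \frac{70 + \left(-1599 + 30\right)}{- \frac{114719}{43}} = \left(70 - 1569\right) \left(- \frac{43}{114719}\right) = \left(-1499\right) \left(- \frac{43}{114719}\right) = \frac{64457}{114719}$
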